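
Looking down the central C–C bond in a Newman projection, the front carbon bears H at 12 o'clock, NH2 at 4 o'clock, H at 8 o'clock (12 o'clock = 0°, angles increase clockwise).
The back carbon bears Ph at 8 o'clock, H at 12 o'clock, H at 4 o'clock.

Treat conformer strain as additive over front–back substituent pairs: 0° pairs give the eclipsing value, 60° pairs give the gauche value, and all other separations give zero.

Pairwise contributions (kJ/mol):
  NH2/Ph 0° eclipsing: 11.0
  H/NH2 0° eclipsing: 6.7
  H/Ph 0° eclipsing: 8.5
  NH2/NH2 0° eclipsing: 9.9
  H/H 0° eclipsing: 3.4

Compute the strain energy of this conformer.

18.6 kJ/mol

This conformer (eclipsed): H(0°)/H(0°) eclipsed 3.4; NH2(120°)/H(120°) eclipsed 6.7; H(240°)/Ph(240°) eclipsed 8.5 → 18.6 kJ/mol.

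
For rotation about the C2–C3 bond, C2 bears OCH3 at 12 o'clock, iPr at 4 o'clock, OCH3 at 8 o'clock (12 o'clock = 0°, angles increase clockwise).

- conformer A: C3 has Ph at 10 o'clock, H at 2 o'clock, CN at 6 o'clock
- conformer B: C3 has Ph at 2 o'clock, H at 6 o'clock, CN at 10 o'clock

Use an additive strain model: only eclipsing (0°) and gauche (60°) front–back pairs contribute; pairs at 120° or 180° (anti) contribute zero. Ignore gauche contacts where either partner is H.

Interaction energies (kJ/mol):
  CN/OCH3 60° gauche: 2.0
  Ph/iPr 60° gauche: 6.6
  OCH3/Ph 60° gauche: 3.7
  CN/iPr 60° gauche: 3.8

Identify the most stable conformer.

A (staggered): OCH3(0°)/Ph(300°) gauche 3.7; iPr(120°)/CN(180°) gauche 3.8; OCH3(240°)/Ph(300°) gauche 3.7; OCH3(240°)/CN(180°) gauche 2.0 → 13.2 kJ/mol.
B (staggered): OCH3(0°)/Ph(60°) gauche 3.7; OCH3(0°)/CN(300°) gauche 2.0; iPr(120°)/Ph(60°) gauche 6.6; OCH3(240°)/CN(300°) gauche 2.0 → 14.3 kJ/mol.
A has the lowest total (13.2 kJ/mol).

A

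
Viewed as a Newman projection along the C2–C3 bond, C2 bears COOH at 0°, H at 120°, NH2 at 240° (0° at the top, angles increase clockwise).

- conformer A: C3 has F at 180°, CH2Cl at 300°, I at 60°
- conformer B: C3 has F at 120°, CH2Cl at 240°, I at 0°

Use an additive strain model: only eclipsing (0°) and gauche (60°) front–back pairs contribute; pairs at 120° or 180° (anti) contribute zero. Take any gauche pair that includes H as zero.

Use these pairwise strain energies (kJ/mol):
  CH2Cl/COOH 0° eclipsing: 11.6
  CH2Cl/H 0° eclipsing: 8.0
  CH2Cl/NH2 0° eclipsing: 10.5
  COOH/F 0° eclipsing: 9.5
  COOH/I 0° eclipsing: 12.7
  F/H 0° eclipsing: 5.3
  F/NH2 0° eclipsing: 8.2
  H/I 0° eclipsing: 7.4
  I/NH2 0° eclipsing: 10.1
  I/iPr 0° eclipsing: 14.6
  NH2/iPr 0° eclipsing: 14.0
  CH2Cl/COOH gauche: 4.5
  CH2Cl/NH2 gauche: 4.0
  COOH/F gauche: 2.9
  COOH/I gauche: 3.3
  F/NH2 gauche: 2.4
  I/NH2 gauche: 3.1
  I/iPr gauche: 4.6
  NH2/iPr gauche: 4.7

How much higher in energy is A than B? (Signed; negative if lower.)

A (staggered): COOH–CH2Cl gauche, COOH–I gauche, NH2–F gauche, NH2–CH2Cl gauche; 4.5 + 3.3 + 2.4 + 4.0 = 14.2 kJ/mol.
B (eclipsed): COOH–I eclipsed, H–F eclipsed, NH2–CH2Cl eclipsed; 12.7 + 5.3 + 10.5 = 28.5 kJ/mol.
E(A) − E(B) = 14.2 − 28.5 = -14.3 kJ/mol.

-14.3 kJ/mol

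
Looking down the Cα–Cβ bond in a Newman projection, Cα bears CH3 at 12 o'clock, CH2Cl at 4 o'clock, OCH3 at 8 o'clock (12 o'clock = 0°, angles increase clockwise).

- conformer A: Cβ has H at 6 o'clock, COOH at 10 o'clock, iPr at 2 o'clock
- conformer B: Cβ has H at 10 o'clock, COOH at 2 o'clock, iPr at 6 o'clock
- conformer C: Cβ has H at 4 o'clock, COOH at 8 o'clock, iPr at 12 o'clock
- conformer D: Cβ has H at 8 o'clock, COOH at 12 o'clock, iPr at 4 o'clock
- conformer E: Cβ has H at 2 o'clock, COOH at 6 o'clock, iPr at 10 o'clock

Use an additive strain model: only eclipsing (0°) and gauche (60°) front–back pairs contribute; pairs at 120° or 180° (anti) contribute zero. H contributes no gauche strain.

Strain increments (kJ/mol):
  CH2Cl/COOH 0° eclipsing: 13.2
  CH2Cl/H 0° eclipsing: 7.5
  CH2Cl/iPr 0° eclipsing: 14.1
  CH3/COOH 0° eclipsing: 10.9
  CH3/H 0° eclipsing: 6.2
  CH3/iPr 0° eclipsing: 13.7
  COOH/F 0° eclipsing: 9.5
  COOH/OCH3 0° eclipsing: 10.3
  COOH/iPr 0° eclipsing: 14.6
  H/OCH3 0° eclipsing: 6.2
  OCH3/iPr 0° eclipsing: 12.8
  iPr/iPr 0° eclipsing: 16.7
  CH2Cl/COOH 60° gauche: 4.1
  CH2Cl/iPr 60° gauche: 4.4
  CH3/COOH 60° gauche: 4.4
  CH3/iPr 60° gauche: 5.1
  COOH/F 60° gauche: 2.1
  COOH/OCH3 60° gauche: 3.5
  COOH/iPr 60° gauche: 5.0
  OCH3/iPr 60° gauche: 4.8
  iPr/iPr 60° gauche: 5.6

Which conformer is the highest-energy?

C

A (staggered): CH3(0°)/COOH(300°) gauche 4.4; CH3(0°)/iPr(60°) gauche 5.1; CH2Cl(120°)/iPr(60°) gauche 4.4; OCH3(240°)/COOH(300°) gauche 3.5 → 17.4 kJ/mol.
B (staggered): CH3(0°)/COOH(60°) gauche 4.4; CH2Cl(120°)/COOH(60°) gauche 4.1; CH2Cl(120°)/iPr(180°) gauche 4.4; OCH3(240°)/iPr(180°) gauche 4.8 → 17.7 kJ/mol.
C (eclipsed): CH3(0°)/iPr(0°) eclipsed 13.7; CH2Cl(120°)/H(120°) eclipsed 7.5; OCH3(240°)/COOH(240°) eclipsed 10.3 → 31.5 kJ/mol.
D (eclipsed): CH3(0°)/COOH(0°) eclipsed 10.9; CH2Cl(120°)/iPr(120°) eclipsed 14.1; OCH3(240°)/H(240°) eclipsed 6.2 → 31.2 kJ/mol.
E (staggered): CH3(0°)/iPr(300°) gauche 5.1; CH2Cl(120°)/COOH(180°) gauche 4.1; OCH3(240°)/COOH(180°) gauche 3.5; OCH3(240°)/iPr(300°) gauche 4.8 → 17.5 kJ/mol.
C has the highest total (31.5 kJ/mol).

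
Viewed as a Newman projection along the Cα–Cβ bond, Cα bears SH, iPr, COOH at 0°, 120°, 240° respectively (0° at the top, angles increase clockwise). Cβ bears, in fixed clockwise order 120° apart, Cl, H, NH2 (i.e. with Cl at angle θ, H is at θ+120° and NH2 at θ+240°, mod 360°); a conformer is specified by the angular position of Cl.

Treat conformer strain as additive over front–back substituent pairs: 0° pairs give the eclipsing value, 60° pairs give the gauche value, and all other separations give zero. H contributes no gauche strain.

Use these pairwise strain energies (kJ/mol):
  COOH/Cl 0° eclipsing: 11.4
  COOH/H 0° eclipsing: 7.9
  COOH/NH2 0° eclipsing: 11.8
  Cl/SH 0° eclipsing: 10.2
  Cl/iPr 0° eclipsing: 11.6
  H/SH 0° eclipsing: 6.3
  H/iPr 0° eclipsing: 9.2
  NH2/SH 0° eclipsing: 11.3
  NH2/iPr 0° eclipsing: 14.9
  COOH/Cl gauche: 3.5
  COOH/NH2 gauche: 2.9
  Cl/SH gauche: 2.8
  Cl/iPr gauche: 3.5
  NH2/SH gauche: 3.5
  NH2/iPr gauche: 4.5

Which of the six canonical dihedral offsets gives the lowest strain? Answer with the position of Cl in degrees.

Cl at 0° (eclipsed): SH–Cl eclipsed, iPr–H eclipsed, COOH–NH2 eclipsed; 10.2 + 9.2 + 11.8 = 31.2 kJ/mol.
Cl at 60° (staggered): SH–Cl gauche, SH–NH2 gauche, iPr–Cl gauche, COOH–NH2 gauche; 2.8 + 3.5 + 3.5 + 2.9 = 12.7 kJ/mol.
Cl at 120° (eclipsed): SH–NH2 eclipsed, iPr–Cl eclipsed, COOH–H eclipsed; 11.3 + 11.6 + 7.9 = 30.8 kJ/mol.
Cl at 180° (staggered): SH–NH2 gauche, iPr–Cl gauche, iPr–NH2 gauche, COOH–Cl gauche; 3.5 + 3.5 + 4.5 + 3.5 = 15.0 kJ/mol.
Cl at 240° (eclipsed): SH–H eclipsed, iPr–NH2 eclipsed, COOH–Cl eclipsed; 6.3 + 14.9 + 11.4 = 32.6 kJ/mol.
Cl at 300° (staggered): SH–Cl gauche, iPr–NH2 gauche, COOH–Cl gauche, COOH–NH2 gauche; 2.8 + 4.5 + 3.5 + 2.9 = 13.7 kJ/mol.
The minimum (12.7 kJ/mol) occurs with Cl at 60°.

60°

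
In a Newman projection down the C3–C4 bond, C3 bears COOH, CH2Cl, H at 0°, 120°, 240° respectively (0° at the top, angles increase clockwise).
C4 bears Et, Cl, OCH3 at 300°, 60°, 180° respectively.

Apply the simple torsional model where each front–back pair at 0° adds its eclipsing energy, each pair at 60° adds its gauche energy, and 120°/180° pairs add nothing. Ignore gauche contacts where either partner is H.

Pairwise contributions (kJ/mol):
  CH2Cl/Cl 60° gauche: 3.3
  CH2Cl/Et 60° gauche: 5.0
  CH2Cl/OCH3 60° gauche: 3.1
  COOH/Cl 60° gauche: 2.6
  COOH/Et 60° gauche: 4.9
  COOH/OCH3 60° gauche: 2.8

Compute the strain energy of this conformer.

This conformer (staggered): COOH–Et gauche, COOH–Cl gauche, CH2Cl–Cl gauche, CH2Cl–OCH3 gauche; 4.9 + 2.6 + 3.3 + 3.1 = 13.9 kJ/mol.

13.9 kJ/mol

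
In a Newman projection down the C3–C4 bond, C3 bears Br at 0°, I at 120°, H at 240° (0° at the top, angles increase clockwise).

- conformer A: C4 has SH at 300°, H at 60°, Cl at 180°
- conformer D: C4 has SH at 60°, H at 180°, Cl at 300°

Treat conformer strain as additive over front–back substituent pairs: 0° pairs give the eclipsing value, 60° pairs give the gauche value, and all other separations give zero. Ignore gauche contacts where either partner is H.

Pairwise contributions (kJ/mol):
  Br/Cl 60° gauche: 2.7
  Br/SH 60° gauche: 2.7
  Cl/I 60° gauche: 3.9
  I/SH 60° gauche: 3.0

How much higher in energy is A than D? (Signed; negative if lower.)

A (staggered): Br(0°)/SH(300°) gauche 2.7; I(120°)/Cl(180°) gauche 3.9 → 6.6 kJ/mol.
D (staggered): Br(0°)/SH(60°) gauche 2.7; Br(0°)/Cl(300°) gauche 2.7; I(120°)/SH(60°) gauche 3.0 → 8.4 kJ/mol.
E(A) − E(D) = 6.6 − 8.4 = -1.8 kJ/mol.

-1.8 kJ/mol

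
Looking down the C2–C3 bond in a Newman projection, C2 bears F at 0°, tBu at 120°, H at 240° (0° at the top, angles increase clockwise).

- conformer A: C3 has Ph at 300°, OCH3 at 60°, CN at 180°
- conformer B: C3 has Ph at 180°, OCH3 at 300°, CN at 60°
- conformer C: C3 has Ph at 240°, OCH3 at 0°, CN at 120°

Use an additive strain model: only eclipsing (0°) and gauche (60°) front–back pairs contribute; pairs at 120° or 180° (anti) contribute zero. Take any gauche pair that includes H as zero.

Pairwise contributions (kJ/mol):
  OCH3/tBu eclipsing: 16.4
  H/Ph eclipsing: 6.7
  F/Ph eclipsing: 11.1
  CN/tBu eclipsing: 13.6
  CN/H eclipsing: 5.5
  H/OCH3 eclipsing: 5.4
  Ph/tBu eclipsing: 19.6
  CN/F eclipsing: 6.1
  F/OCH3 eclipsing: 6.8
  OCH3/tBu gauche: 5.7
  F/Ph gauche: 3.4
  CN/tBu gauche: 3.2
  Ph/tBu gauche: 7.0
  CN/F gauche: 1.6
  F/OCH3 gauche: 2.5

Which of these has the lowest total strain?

B

A is staggered. F at 0° is gauche with Ph at 300° (3.4); F at 0° is gauche with OCH3 at 60° (2.5); tBu at 120° is gauche with OCH3 at 60° (5.7); tBu at 120° is gauche with CN at 180° (3.2). Total 14.8 kJ/mol.
B is staggered. F at 0° is gauche with OCH3 at 300° (2.5); F at 0° is gauche with CN at 60° (1.6); tBu at 120° is gauche with Ph at 180° (7.0); tBu at 120° is gauche with CN at 60° (3.2). Total 14.3 kJ/mol.
C is eclipsed. F at 0° is eclipsed with OCH3 at 0° (6.8); tBu at 120° is eclipsed with CN at 120° (13.6); H at 240° is eclipsed with Ph at 240° (6.7). Total 27.1 kJ/mol.
B has the lowest total (14.3 kJ/mol).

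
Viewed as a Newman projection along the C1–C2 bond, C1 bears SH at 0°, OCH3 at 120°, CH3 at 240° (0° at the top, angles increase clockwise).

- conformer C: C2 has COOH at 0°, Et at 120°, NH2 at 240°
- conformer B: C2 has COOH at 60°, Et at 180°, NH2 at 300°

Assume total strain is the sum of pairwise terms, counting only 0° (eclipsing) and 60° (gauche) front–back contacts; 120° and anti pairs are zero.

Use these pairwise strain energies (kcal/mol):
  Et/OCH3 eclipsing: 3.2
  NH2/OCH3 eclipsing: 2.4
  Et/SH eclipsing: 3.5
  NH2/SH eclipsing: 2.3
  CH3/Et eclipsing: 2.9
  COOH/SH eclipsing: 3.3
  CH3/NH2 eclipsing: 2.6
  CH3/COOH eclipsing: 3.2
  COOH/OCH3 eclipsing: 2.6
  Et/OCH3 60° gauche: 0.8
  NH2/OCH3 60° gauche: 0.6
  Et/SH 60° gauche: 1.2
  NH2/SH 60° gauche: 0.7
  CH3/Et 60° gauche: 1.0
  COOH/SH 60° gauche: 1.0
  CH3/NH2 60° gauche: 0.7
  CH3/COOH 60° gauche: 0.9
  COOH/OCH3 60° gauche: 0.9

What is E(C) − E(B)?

C is eclipsed. SH at 0° is eclipsed with COOH at 0° (3.3); OCH3 at 120° is eclipsed with Et at 120° (3.2); CH3 at 240° is eclipsed with NH2 at 240° (2.6). Total 9.1 kcal/mol.
B is staggered. SH at 0° is gauche with COOH at 60° (1.0); SH at 0° is gauche with NH2 at 300° (0.7); OCH3 at 120° is gauche with COOH at 60° (0.9); OCH3 at 120° is gauche with Et at 180° (0.8); CH3 at 240° is gauche with Et at 180° (1.0); CH3 at 240° is gauche with NH2 at 300° (0.7). Total 5.1 kcal/mol.
E(C) − E(B) = 9.1 − 5.1 = +4.0 kcal/mol.

+4.0 kcal/mol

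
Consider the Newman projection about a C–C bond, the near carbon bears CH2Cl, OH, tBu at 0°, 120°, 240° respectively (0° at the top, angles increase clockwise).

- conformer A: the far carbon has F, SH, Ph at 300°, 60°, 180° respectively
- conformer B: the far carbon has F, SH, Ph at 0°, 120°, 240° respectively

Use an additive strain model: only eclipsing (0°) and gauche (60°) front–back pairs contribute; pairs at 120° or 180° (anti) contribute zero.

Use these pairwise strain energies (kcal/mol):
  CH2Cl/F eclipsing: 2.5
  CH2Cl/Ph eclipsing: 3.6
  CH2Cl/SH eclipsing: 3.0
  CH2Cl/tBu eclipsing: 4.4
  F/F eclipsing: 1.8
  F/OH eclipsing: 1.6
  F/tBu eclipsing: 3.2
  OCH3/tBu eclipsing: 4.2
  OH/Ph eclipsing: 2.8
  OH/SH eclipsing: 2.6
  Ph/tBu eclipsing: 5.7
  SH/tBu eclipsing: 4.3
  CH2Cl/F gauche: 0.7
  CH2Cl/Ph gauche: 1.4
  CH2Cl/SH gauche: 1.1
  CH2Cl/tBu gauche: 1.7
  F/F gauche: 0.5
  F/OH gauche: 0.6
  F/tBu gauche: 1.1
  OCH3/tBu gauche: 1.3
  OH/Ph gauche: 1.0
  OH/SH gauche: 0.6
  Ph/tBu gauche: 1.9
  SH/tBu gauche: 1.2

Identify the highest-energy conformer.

A (staggered): CH2Cl–F gauche, CH2Cl–SH gauche, OH–SH gauche, OH–Ph gauche, tBu–F gauche, tBu–Ph gauche; 0.7 + 1.1 + 0.6 + 1.0 + 1.1 + 1.9 = 6.4 kcal/mol.
B (eclipsed): CH2Cl–F eclipsed, OH–SH eclipsed, tBu–Ph eclipsed; 2.5 + 2.6 + 5.7 = 10.8 kcal/mol.
B has the highest total (10.8 kcal/mol).

B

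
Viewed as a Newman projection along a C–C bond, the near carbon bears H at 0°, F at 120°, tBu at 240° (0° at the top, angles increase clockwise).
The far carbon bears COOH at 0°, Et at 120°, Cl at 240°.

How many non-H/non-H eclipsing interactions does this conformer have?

2

Non-H eclipsing pairs: F(120°)/Et(120°); tBu(240°)/Cl(240°) — 2 interactions.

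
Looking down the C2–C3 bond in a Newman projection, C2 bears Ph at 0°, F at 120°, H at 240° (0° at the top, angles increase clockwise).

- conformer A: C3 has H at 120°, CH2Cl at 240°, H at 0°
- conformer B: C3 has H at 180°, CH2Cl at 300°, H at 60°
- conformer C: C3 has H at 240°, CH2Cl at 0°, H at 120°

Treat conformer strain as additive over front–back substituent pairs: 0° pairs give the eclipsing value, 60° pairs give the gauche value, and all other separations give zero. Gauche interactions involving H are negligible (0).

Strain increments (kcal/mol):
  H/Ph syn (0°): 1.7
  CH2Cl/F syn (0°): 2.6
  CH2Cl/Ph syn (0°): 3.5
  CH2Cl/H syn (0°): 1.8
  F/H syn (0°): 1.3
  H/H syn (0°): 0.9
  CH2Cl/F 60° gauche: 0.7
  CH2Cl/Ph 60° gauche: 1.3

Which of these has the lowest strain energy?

A (eclipsed): Ph(0°)/H(0°) eclipsed 1.7; F(120°)/H(120°) eclipsed 1.3; H(240°)/CH2Cl(240°) eclipsed 1.8 → 4.8 kcal/mol.
B (staggered): Ph(0°)/CH2Cl(300°) gauche 1.3 → 1.3 kcal/mol.
C (eclipsed): Ph(0°)/CH2Cl(0°) eclipsed 3.5; F(120°)/H(120°) eclipsed 1.3; H(240°)/H(240°) eclipsed 0.9 → 5.7 kcal/mol.
B has the lowest total (1.3 kcal/mol).

B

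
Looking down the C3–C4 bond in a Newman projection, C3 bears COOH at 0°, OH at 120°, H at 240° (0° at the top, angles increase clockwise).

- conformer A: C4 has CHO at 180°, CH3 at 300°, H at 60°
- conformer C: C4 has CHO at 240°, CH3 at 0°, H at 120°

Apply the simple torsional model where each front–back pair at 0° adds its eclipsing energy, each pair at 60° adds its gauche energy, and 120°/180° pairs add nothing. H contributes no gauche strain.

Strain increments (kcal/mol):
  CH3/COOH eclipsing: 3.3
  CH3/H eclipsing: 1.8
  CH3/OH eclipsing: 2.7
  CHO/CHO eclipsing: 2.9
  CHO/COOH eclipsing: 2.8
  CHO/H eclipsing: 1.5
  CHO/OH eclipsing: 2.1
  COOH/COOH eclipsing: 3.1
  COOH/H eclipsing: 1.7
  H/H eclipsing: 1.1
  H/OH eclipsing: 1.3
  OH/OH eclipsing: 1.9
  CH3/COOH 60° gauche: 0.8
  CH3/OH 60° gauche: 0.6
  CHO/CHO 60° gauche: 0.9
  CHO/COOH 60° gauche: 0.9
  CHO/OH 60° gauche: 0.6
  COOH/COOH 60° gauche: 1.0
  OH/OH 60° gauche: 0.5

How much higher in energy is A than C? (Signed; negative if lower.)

A (staggered): COOH(0°)/CH3(300°) gauche 0.8; OH(120°)/CHO(180°) gauche 0.6 → 1.4 kcal/mol.
C (eclipsed): COOH(0°)/CH3(0°) eclipsed 3.3; OH(120°)/H(120°) eclipsed 1.3; H(240°)/CHO(240°) eclipsed 1.5 → 6.1 kcal/mol.
E(A) − E(C) = 1.4 − 6.1 = -4.7 kcal/mol.

-4.7 kcal/mol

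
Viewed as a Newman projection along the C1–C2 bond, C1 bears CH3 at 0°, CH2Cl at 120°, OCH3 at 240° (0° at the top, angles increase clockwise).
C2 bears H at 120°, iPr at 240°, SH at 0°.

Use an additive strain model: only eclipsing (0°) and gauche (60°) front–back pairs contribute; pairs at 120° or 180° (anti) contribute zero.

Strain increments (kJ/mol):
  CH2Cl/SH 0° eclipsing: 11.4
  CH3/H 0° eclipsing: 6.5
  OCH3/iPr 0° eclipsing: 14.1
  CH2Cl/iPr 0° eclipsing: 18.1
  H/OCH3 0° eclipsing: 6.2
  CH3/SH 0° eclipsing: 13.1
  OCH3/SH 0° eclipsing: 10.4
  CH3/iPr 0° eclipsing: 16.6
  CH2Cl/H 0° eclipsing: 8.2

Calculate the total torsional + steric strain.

This conformer (eclipsed): CH3(0°)/SH(0°) eclipsed 13.1; CH2Cl(120°)/H(120°) eclipsed 8.2; OCH3(240°)/iPr(240°) eclipsed 14.1 → 35.4 kJ/mol.

35.4 kJ/mol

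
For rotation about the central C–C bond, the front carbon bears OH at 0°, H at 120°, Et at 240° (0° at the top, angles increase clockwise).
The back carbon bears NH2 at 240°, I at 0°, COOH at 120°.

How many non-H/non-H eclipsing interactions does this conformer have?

Non-H eclipsing pairs: OH(0°)/I(0°); Et(240°)/NH2(240°) — 2 interactions.

2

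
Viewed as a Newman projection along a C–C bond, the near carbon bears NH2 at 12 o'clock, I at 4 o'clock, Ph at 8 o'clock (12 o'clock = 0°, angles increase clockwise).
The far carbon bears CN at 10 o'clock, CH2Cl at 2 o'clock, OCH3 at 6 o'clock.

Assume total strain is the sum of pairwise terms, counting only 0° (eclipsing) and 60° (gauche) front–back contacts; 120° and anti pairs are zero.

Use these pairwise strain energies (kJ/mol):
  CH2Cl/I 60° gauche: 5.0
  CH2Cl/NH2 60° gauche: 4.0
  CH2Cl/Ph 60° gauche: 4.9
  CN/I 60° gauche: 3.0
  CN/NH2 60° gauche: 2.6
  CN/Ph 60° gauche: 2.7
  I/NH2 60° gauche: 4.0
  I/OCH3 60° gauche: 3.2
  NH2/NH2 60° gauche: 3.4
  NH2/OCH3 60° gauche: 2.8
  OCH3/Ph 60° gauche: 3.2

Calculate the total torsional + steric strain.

20.7 kJ/mol

This conformer (staggered): NH2–CN gauche, NH2–CH2Cl gauche, I–CH2Cl gauche, I–OCH3 gauche, Ph–CN gauche, Ph–OCH3 gauche; 2.6 + 4.0 + 5.0 + 3.2 + 2.7 + 3.2 = 20.7 kJ/mol.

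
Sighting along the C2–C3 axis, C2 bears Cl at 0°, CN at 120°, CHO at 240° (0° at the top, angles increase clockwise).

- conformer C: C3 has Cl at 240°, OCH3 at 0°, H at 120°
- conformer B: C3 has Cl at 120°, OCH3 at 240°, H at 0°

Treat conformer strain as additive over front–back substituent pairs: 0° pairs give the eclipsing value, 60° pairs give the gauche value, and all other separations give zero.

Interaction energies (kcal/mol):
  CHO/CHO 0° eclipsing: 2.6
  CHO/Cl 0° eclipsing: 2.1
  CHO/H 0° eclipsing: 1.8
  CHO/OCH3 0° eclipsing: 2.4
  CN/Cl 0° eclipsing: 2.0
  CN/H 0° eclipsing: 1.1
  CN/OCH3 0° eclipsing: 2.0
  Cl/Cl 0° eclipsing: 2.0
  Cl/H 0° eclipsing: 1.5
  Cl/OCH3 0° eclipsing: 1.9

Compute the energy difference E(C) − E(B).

-0.8 kcal/mol

C (eclipsed): Cl(0°)/OCH3(0°) eclipsed 1.9; CN(120°)/H(120°) eclipsed 1.1; CHO(240°)/Cl(240°) eclipsed 2.1 → 5.1 kcal/mol.
B (eclipsed): Cl(0°)/H(0°) eclipsed 1.5; CN(120°)/Cl(120°) eclipsed 2.0; CHO(240°)/OCH3(240°) eclipsed 2.4 → 5.9 kcal/mol.
E(C) − E(B) = 5.1 − 5.9 = -0.8 kcal/mol.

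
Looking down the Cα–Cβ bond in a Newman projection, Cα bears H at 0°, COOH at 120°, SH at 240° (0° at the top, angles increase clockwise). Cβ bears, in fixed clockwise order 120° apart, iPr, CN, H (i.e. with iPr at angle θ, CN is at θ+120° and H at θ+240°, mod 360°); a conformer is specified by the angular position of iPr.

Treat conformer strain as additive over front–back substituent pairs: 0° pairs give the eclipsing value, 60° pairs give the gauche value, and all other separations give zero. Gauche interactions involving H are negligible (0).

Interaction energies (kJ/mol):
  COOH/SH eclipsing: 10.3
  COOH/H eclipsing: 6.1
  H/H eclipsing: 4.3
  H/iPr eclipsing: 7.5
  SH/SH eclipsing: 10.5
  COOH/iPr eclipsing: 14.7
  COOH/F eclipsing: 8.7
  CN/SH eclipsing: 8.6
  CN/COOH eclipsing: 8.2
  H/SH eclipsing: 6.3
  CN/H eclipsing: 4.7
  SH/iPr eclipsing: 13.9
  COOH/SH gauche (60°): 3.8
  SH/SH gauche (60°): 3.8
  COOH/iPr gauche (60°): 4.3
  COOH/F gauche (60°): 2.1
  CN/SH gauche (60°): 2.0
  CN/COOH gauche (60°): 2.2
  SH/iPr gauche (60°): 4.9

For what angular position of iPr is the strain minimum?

300°

iPr at 0° (eclipsed): H–iPr eclipsed, COOH–CN eclipsed, SH–H eclipsed; 7.5 + 8.2 + 6.3 = 22.0 kJ/mol.
iPr at 60° (staggered): COOH–iPr gauche, COOH–CN gauche, SH–CN gauche; 4.3 + 2.2 + 2.0 = 8.5 kJ/mol.
iPr at 120° (eclipsed): H–H eclipsed, COOH–iPr eclipsed, SH–CN eclipsed; 4.3 + 14.7 + 8.6 = 27.6 kJ/mol.
iPr at 180° (staggered): COOH–iPr gauche, SH–iPr gauche, SH–CN gauche; 4.3 + 4.9 + 2.0 = 11.2 kJ/mol.
iPr at 240° (eclipsed): H–CN eclipsed, COOH–H eclipsed, SH–iPr eclipsed; 4.7 + 6.1 + 13.9 = 24.7 kJ/mol.
iPr at 300° (staggered): COOH–CN gauche, SH–iPr gauche; 2.2 + 4.9 = 7.1 kJ/mol.
The minimum (7.1 kJ/mol) occurs with iPr at 300°.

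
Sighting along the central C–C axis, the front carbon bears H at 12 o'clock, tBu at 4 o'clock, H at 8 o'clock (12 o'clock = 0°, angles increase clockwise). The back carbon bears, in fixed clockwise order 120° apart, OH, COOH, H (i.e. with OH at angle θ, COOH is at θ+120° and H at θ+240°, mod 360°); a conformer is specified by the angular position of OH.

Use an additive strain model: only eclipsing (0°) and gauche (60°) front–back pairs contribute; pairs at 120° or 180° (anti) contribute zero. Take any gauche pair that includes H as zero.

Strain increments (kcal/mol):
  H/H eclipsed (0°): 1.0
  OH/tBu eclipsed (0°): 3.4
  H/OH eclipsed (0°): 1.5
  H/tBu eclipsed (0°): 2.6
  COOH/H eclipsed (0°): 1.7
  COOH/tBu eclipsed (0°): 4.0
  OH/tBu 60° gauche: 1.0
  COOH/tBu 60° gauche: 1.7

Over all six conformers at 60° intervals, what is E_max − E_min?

OH at 0° (eclipsed): H(0°)/OH(0°) eclipsed 1.5; tBu(120°)/COOH(120°) eclipsed 4.0; H(240°)/H(240°) eclipsed 1.0 → 6.5 kcal/mol.
OH at 60° (staggered): tBu(120°)/OH(60°) gauche 1.0; tBu(120°)/COOH(180°) gauche 1.7 → 2.7 kcal/mol.
OH at 120° (eclipsed): H(0°)/H(0°) eclipsed 1.0; tBu(120°)/OH(120°) eclipsed 3.4; H(240°)/COOH(240°) eclipsed 1.7 → 6.1 kcal/mol.
OH at 180° (staggered): tBu(120°)/OH(180°) gauche 1.0 → 1.0 kcal/mol.
OH at 240° (eclipsed): H(0°)/COOH(0°) eclipsed 1.7; tBu(120°)/H(120°) eclipsed 2.6; H(240°)/OH(240°) eclipsed 1.5 → 5.8 kcal/mol.
OH at 300° (staggered): tBu(120°)/COOH(60°) gauche 1.7 → 1.7 kcal/mol.
Max at 0° (6.5 kcal/mol), min at 180° (1.0 kcal/mol); barrier = 5.5 kcal/mol.

5.5 kcal/mol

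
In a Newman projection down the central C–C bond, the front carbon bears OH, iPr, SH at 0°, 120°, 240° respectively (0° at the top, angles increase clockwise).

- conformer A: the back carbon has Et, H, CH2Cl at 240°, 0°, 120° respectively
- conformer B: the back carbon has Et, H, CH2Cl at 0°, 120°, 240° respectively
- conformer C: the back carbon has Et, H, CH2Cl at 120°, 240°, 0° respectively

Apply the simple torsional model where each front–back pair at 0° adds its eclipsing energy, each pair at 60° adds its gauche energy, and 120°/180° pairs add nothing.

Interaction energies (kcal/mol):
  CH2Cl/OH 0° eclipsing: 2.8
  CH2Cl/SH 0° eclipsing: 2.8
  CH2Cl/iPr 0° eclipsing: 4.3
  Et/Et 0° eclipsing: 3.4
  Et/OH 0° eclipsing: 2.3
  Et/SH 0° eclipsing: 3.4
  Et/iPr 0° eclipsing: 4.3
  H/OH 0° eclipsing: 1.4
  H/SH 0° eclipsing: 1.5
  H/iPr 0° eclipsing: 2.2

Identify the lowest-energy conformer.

A (eclipsed): OH–H eclipsed, iPr–CH2Cl eclipsed, SH–Et eclipsed; 1.4 + 4.3 + 3.4 = 9.1 kcal/mol.
B (eclipsed): OH–Et eclipsed, iPr–H eclipsed, SH–CH2Cl eclipsed; 2.3 + 2.2 + 2.8 = 7.3 kcal/mol.
C (eclipsed): OH–CH2Cl eclipsed, iPr–Et eclipsed, SH–H eclipsed; 2.8 + 4.3 + 1.5 = 8.6 kcal/mol.
B has the lowest total (7.3 kcal/mol).

B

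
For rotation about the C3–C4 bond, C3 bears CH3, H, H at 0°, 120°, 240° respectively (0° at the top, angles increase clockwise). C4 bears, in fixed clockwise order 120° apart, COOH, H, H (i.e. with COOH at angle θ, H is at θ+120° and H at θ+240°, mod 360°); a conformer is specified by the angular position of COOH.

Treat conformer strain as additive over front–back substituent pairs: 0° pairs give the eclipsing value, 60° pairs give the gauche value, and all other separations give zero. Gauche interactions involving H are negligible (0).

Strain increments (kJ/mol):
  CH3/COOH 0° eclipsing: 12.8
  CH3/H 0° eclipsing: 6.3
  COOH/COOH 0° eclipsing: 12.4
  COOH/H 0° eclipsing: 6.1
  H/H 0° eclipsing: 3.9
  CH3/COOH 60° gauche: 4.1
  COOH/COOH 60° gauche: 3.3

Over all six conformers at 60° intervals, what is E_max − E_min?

COOH at 0° is eclipsed. CH3 at 0° is eclipsed with COOH at 0° (12.8); H at 120° is eclipsed with H at 120° (3.9); H at 240° is eclipsed with H at 240° (3.9). Total 20.6 kJ/mol.
COOH at 60° is staggered. CH3 at 0° is gauche with COOH at 60° (4.1). Total 4.1 kJ/mol.
COOH at 120° is eclipsed. CH3 at 0° is eclipsed with H at 0° (6.3); H at 120° is eclipsed with COOH at 120° (6.1); H at 240° is eclipsed with H at 240° (3.9). Total 16.3 kJ/mol.
COOH at 180° (staggered): no non-H gauche contacts → 0.0 kJ/mol.
COOH at 240° is eclipsed. CH3 at 0° is eclipsed with H at 0° (6.3); H at 120° is eclipsed with H at 120° (3.9); H at 240° is eclipsed with COOH at 240° (6.1). Total 16.3 kJ/mol.
COOH at 300° is staggered. CH3 at 0° is gauche with COOH at 300° (4.1). Total 4.1 kJ/mol.
Max at 0° (20.6 kJ/mol), min at 180° (0.0 kJ/mol); barrier = 20.6 kJ/mol.

20.6 kJ/mol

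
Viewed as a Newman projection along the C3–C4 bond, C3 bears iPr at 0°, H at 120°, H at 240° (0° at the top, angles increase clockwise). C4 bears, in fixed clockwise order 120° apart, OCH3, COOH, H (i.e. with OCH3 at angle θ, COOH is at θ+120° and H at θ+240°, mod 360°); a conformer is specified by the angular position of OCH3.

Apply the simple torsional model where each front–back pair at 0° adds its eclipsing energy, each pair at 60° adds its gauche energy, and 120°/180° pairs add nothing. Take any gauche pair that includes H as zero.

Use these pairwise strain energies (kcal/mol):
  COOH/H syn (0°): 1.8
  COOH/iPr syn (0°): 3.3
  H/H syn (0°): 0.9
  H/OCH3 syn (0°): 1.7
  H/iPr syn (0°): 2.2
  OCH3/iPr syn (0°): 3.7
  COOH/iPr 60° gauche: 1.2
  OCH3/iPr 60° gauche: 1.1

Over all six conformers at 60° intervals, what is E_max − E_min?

OCH3 at 0° (eclipsed): iPr–OCH3 eclipsed, H–COOH eclipsed, H–H eclipsed; 3.7 + 1.8 + 0.9 = 6.4 kcal/mol.
OCH3 at 60° (staggered): iPr–OCH3 gauche; 1.1 = 1.1 kcal/mol.
OCH3 at 120° (eclipsed): iPr–H eclipsed, H–OCH3 eclipsed, H–COOH eclipsed; 2.2 + 1.7 + 1.8 = 5.7 kcal/mol.
OCH3 at 180° (staggered): iPr–COOH gauche; 1.2 = 1.2 kcal/mol.
OCH3 at 240° (eclipsed): iPr–COOH eclipsed, H–H eclipsed, H–OCH3 eclipsed; 3.3 + 0.9 + 1.7 = 5.9 kcal/mol.
OCH3 at 300° (staggered): iPr–OCH3 gauche, iPr–COOH gauche; 1.1 + 1.2 = 2.3 kcal/mol.
Max at 0° (6.4 kcal/mol), min at 60° (1.1 kcal/mol); barrier = 5.3 kcal/mol.

5.3 kcal/mol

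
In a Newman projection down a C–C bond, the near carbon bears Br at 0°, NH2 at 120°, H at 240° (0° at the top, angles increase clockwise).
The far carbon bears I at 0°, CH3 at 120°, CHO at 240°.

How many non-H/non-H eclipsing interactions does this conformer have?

2

Non-H eclipsing pairs: Br(0°)/I(0°); NH2(120°)/CH3(120°) — 2 interactions.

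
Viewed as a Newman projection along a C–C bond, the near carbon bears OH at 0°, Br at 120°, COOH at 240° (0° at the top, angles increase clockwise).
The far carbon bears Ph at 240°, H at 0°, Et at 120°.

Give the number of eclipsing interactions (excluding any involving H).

Non-H eclipsing pairs: Br(120°)/Et(120°); COOH(240°)/Ph(240°) — 2 interactions.

2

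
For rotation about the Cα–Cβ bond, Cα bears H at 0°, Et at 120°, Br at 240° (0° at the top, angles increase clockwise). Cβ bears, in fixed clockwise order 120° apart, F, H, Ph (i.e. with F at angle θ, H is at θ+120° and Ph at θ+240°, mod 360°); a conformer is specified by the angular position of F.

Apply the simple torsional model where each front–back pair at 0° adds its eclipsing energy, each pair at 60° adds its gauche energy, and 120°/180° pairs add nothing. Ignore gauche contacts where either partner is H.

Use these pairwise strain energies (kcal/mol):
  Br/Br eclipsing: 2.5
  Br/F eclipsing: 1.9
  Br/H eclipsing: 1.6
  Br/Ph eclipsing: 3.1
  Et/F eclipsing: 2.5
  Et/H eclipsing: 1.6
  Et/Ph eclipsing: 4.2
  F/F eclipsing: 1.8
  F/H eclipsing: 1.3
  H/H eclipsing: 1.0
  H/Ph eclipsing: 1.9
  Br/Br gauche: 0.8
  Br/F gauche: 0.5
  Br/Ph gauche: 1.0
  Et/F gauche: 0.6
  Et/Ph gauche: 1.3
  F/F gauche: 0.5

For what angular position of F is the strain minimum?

F at 0° (eclipsed): H(0°)/F(0°) eclipsed 1.3; Et(120°)/H(120°) eclipsed 1.6; Br(240°)/Ph(240°) eclipsed 3.1 → 6.0 kcal/mol.
F at 60° (staggered): Et(120°)/F(60°) gauche 0.6; Br(240°)/Ph(300°) gauche 1.0 → 1.6 kcal/mol.
F at 120° (eclipsed): H(0°)/Ph(0°) eclipsed 1.9; Et(120°)/F(120°) eclipsed 2.5; Br(240°)/H(240°) eclipsed 1.6 → 6.0 kcal/mol.
F at 180° (staggered): Et(120°)/F(180°) gauche 0.6; Et(120°)/Ph(60°) gauche 1.3; Br(240°)/F(180°) gauche 0.5 → 2.4 kcal/mol.
F at 240° (eclipsed): H(0°)/H(0°) eclipsed 1.0; Et(120°)/Ph(120°) eclipsed 4.2; Br(240°)/F(240°) eclipsed 1.9 → 7.1 kcal/mol.
F at 300° (staggered): Et(120°)/Ph(180°) gauche 1.3; Br(240°)/F(300°) gauche 0.5; Br(240°)/Ph(180°) gauche 1.0 → 2.8 kcal/mol.
The minimum (1.6 kcal/mol) occurs with F at 60°.

60°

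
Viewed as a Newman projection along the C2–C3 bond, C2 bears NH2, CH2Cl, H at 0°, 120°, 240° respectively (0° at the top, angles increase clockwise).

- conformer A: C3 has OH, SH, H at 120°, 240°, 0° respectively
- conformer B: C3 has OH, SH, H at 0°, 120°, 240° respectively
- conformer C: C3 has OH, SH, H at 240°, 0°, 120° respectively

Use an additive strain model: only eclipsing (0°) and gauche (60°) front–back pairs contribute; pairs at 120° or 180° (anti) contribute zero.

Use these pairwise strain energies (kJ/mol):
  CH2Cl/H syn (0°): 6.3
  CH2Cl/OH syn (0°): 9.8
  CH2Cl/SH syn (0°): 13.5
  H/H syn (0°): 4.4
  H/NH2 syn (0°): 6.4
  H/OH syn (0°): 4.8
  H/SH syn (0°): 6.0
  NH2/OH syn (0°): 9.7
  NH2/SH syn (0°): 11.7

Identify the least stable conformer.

B

A (eclipsed): NH2(0°)/H(0°) eclipsed 6.4; CH2Cl(120°)/OH(120°) eclipsed 9.8; H(240°)/SH(240°) eclipsed 6.0 → 22.2 kJ/mol.
B (eclipsed): NH2(0°)/OH(0°) eclipsed 9.7; CH2Cl(120°)/SH(120°) eclipsed 13.5; H(240°)/H(240°) eclipsed 4.4 → 27.6 kJ/mol.
C (eclipsed): NH2(0°)/SH(0°) eclipsed 11.7; CH2Cl(120°)/H(120°) eclipsed 6.3; H(240°)/OH(240°) eclipsed 4.8 → 22.8 kJ/mol.
B has the highest total (27.6 kJ/mol).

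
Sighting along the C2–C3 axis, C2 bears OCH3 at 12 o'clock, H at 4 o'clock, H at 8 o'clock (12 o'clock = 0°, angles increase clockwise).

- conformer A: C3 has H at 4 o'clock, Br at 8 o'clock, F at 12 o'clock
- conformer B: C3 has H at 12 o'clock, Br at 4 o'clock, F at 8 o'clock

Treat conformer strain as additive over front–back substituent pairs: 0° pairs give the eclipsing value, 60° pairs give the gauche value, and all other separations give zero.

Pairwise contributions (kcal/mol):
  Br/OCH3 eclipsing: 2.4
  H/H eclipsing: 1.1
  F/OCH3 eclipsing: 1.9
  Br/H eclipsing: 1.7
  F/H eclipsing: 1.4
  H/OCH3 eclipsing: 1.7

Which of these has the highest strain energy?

B

A (eclipsed): OCH3–F eclipsed, H–H eclipsed, H–Br eclipsed; 1.9 + 1.1 + 1.7 = 4.7 kcal/mol.
B (eclipsed): OCH3–H eclipsed, H–Br eclipsed, H–F eclipsed; 1.7 + 1.7 + 1.4 = 4.8 kcal/mol.
B has the highest total (4.8 kcal/mol).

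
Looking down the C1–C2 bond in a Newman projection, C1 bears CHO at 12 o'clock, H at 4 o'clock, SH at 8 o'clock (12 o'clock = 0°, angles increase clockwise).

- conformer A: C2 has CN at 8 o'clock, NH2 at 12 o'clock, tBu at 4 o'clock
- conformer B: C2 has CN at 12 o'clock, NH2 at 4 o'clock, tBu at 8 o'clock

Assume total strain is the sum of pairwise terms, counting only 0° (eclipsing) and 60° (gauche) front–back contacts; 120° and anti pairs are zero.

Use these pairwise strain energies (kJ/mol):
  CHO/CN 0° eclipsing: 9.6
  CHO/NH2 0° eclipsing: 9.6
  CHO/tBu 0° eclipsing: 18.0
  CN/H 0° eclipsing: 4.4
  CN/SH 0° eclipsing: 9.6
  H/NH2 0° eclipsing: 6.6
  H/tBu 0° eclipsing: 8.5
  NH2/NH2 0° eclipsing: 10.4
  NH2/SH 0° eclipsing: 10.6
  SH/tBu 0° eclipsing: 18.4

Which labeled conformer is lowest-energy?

A

A (eclipsed): CHO–NH2 eclipsed, H–tBu eclipsed, SH–CN eclipsed; 9.6 + 8.5 + 9.6 = 27.7 kJ/mol.
B (eclipsed): CHO–CN eclipsed, H–NH2 eclipsed, SH–tBu eclipsed; 9.6 + 6.6 + 18.4 = 34.6 kJ/mol.
A has the lowest total (27.7 kJ/mol).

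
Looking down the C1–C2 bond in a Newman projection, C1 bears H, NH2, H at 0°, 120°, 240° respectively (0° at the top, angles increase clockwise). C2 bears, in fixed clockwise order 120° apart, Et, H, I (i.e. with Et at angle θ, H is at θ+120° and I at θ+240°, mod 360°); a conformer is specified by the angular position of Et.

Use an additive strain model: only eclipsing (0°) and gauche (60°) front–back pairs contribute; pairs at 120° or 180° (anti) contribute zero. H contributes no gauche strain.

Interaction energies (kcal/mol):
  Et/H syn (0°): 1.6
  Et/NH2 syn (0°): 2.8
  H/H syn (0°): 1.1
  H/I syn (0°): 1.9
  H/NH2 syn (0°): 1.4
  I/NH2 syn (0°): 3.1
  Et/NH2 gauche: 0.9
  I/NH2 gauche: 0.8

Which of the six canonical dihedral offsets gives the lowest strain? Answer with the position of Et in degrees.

300°

Et at 0° is eclipsed. H at 0° is eclipsed with Et at 0° (1.6); NH2 at 120° is eclipsed with H at 120° (1.4); H at 240° is eclipsed with I at 240° (1.9). Total 4.9 kcal/mol.
Et at 60° is staggered. NH2 at 120° is gauche with Et at 60° (0.9). Total 0.9 kcal/mol.
Et at 120° is eclipsed. H at 0° is eclipsed with I at 0° (1.9); NH2 at 120° is eclipsed with Et at 120° (2.8); H at 240° is eclipsed with H at 240° (1.1). Total 5.8 kcal/mol.
Et at 180° is staggered. NH2 at 120° is gauche with Et at 180° (0.9); NH2 at 120° is gauche with I at 60° (0.8). Total 1.7 kcal/mol.
Et at 240° is eclipsed. H at 0° is eclipsed with H at 0° (1.1); NH2 at 120° is eclipsed with I at 120° (3.1); H at 240° is eclipsed with Et at 240° (1.6). Total 5.8 kcal/mol.
Et at 300° is staggered. NH2 at 120° is gauche with I at 180° (0.8). Total 0.8 kcal/mol.
The minimum (0.8 kcal/mol) occurs with Et at 300°.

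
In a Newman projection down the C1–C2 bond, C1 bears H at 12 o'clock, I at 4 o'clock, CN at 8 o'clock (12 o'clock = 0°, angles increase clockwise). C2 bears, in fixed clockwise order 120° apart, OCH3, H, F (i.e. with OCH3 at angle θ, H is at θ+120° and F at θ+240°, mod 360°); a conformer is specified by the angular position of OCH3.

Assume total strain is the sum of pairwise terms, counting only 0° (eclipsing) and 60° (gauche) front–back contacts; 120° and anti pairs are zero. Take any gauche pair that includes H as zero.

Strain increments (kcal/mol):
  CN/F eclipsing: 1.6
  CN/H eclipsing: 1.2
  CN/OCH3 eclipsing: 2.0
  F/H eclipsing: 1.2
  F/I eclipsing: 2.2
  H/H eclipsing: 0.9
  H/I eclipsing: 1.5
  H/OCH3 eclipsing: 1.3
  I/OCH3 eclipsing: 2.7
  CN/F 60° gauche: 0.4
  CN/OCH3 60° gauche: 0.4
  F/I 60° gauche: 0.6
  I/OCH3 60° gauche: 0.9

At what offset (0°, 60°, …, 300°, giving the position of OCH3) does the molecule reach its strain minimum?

OCH3 at 0° is eclipsed. H at 0° is eclipsed with OCH3 at 0° (1.3); I at 120° is eclipsed with H at 120° (1.5); CN at 240° is eclipsed with F at 240° (1.6). Total 4.4 kcal/mol.
OCH3 at 60° is staggered. I at 120° is gauche with OCH3 at 60° (0.9); CN at 240° is gauche with F at 300° (0.4). Total 1.3 kcal/mol.
OCH3 at 120° is eclipsed. H at 0° is eclipsed with F at 0° (1.2); I at 120° is eclipsed with OCH3 at 120° (2.7); CN at 240° is eclipsed with H at 240° (1.2). Total 5.1 kcal/mol.
OCH3 at 180° is staggered. I at 120° is gauche with OCH3 at 180° (0.9); I at 120° is gauche with F at 60° (0.6); CN at 240° is gauche with OCH3 at 180° (0.4). Total 1.9 kcal/mol.
OCH3 at 240° is eclipsed. H at 0° is eclipsed with H at 0° (0.9); I at 120° is eclipsed with F at 120° (2.2); CN at 240° is eclipsed with OCH3 at 240° (2.0). Total 5.1 kcal/mol.
OCH3 at 300° is staggered. I at 120° is gauche with F at 180° (0.6); CN at 240° is gauche with OCH3 at 300° (0.4); CN at 240° is gauche with F at 180° (0.4). Total 1.4 kcal/mol.
The minimum (1.3 kcal/mol) occurs with OCH3 at 60°.

60°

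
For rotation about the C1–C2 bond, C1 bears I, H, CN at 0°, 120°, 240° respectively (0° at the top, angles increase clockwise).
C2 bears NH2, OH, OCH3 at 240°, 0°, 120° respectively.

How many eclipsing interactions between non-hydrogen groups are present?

Non-H eclipsing pairs: I(0°)/OH(0°); CN(240°)/NH2(240°) — 2 interactions.

2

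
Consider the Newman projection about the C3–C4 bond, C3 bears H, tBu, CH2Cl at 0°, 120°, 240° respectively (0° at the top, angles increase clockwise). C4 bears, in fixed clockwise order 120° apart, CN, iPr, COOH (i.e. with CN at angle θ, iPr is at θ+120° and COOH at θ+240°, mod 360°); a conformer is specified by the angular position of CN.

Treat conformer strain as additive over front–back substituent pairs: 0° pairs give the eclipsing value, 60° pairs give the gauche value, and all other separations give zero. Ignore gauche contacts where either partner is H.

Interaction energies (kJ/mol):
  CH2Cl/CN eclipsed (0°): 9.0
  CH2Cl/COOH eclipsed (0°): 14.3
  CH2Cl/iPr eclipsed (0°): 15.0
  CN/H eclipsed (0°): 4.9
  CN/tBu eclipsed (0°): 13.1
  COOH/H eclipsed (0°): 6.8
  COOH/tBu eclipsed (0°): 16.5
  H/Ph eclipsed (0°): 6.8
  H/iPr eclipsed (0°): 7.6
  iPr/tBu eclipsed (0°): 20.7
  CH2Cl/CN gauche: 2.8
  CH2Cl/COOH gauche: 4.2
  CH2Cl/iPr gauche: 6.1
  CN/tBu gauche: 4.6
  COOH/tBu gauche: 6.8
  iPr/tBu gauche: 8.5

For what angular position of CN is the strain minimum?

CN at 0° (eclipsed): H–CN eclipsed, tBu–iPr eclipsed, CH2Cl–COOH eclipsed; 4.9 + 20.7 + 14.3 = 39.9 kJ/mol.
CN at 60° (staggered): tBu–CN gauche, tBu–iPr gauche, CH2Cl–iPr gauche, CH2Cl–COOH gauche; 4.6 + 8.5 + 6.1 + 4.2 = 23.4 kJ/mol.
CN at 120° (eclipsed): H–COOH eclipsed, tBu–CN eclipsed, CH2Cl–iPr eclipsed; 6.8 + 13.1 + 15.0 = 34.9 kJ/mol.
CN at 180° (staggered): tBu–CN gauche, tBu–COOH gauche, CH2Cl–CN gauche, CH2Cl–iPr gauche; 4.6 + 6.8 + 2.8 + 6.1 = 20.3 kJ/mol.
CN at 240° (eclipsed): H–iPr eclipsed, tBu–COOH eclipsed, CH2Cl–CN eclipsed; 7.6 + 16.5 + 9.0 = 33.1 kJ/mol.
CN at 300° (staggered): tBu–iPr gauche, tBu–COOH gauche, CH2Cl–CN gauche, CH2Cl–COOH gauche; 8.5 + 6.8 + 2.8 + 4.2 = 22.3 kJ/mol.
The minimum (20.3 kJ/mol) occurs with CN at 180°.

180°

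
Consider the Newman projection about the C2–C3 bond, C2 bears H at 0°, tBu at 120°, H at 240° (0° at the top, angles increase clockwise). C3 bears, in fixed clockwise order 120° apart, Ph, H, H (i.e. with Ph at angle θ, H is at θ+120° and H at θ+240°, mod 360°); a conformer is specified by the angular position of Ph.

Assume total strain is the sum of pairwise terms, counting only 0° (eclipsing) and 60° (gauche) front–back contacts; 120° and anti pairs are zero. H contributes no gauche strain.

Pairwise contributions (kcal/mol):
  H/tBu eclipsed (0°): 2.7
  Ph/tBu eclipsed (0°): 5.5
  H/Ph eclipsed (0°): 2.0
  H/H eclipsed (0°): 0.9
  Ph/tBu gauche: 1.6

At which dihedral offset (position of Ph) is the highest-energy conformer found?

120°

Ph at 0° (eclipsed): H–Ph eclipsed, tBu–H eclipsed, H–H eclipsed; 2.0 + 2.7 + 0.9 = 5.6 kcal/mol.
Ph at 60° (staggered): tBu–Ph gauche; 1.6 = 1.6 kcal/mol.
Ph at 120° (eclipsed): H–H eclipsed, tBu–Ph eclipsed, H–H eclipsed; 0.9 + 5.5 + 0.9 = 7.3 kcal/mol.
Ph at 180° (staggered): tBu–Ph gauche; 1.6 = 1.6 kcal/mol.
Ph at 240° (eclipsed): H–H eclipsed, tBu–H eclipsed, H–Ph eclipsed; 0.9 + 2.7 + 2.0 = 5.6 kcal/mol.
Ph at 300° (staggered): no non-H gauche contacts → 0.0 kcal/mol.
The maximum (7.3 kcal/mol) occurs with Ph at 120°.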